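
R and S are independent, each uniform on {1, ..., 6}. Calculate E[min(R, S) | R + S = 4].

Outcomes with R + S = 4: (1,3), (2,2), (3,1), each with probability 1/36.
E[min(R, S) | R + S = 4] = (1 + 2 + 1) / 3 = 4/3.

4/3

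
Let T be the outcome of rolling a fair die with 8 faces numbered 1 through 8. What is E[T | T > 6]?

15/2

Given T > 6, T is equally likely to be any of {7, 8}.
E[T | T > 6] = (7 + 8) / 2 = 15/2.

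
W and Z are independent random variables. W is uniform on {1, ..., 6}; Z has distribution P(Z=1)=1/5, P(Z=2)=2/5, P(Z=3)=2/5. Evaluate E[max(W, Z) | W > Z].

P(W > Z) = 19/30.
Summing max(W,Z)·P(x,y) over outcomes with W > Z gives 43/15.
E[max(W, Z) | W > Z] = (43/15) / (19/30) = 86/19.

86/19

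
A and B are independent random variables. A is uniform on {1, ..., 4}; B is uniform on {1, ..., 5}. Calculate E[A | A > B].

P(A > B) = 3/10.
Summing A·P(x,y) over outcomes with A > B gives 1.
E[A | A > B] = (1) / (3/10) = 10/3.

10/3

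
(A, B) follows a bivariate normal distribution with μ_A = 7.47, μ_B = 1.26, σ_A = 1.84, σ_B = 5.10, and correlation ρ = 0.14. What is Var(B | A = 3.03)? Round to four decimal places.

For a bivariate normal, Var(B | A=x) = σ_B²(1 − ρ²).
Var(B | A=3.03) = (5.10)²·(1 − (0.14)²) = 26.01·0.9804 = 25.5002.

25.5002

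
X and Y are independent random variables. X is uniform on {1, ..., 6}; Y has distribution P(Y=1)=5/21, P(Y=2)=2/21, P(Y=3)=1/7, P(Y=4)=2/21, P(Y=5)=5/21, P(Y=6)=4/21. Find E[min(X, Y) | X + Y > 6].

83/25

P(X + Y > 6) = 25/42.
Summing min(X,Y)·P(x,y) over outcomes with X + Y > 6 gives 83/42.
E[min(X, Y) | X + Y > 6] = (83/42) / (25/42) = 83/25.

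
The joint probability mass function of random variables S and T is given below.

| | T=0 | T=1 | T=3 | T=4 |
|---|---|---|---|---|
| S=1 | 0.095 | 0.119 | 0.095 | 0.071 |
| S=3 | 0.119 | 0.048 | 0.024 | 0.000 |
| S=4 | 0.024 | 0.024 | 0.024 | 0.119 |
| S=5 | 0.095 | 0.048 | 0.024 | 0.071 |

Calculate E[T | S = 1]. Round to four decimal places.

1.8105

P(S = 1) = 0.380.
Σ T·P over the event = 0·(0.095) + 1·(0.119) + 3·(0.095) + 4·(0.071) = 0.688.
E[T | S = 1] = (0.688) / (0.380) = 1.8105.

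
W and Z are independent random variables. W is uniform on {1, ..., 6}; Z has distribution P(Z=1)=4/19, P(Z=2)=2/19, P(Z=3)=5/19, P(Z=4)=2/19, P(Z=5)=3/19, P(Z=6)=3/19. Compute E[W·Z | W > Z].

P(W > Z) = 25/57.
Summing WZ·P(x,y) over outcomes with W > Z gives 185/38.
E[W·Z | W > Z] = (185/38) / (25/57) = 111/10.

111/10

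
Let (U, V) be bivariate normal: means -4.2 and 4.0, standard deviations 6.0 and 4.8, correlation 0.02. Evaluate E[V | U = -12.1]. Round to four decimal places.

E[V | U=x] = μ_V + ρ(σ_V/σ_U)(x − μ_U) for jointly normal variables.
E[V | U=-12.1] = 4.0 + (0.02)·(4.8/6.0)·(-12.1 − (-4.2)) = 4.0 + (0.016)·(-7.9) = 3.8736.

3.8736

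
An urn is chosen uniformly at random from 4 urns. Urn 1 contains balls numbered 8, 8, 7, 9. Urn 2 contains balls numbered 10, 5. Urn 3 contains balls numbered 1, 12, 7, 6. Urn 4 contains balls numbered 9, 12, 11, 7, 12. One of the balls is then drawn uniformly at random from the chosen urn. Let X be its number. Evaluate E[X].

E[X | urn 1] = (8+8+7+9)/4 = 8.
E[X | urn 2] = (10+5)/2 = 15/2.
E[X | urn 3] = (1+12+7+6)/4 = 13/2.
E[X | urn 4] = (9+12+11+7+12)/5 = 51/5.
By the law of total expectation,
E[X] = (1/4)·(8) + (1/4)·(15/2) + (1/4)·(13/2) + (1/4)·(51/5) = 161/20.

161/20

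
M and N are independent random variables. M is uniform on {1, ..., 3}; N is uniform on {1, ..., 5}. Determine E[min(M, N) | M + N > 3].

23/12

P(M + N > 3) = 4/5.
Summing min(M,N)·P(x,y) over outcomes with M + N > 3 gives 23/15.
E[min(M, N) | M + N > 3] = (23/15) / (4/5) = 23/12.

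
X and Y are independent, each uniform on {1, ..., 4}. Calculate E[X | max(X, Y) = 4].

Outcomes with max(X, Y) = 4: (1,4), (2,4), (3,4), (4,1), (4,2), (4,3), (4,4), each with probability 1/16.
E[X | max(X, Y) = 4] = (1 + 2 + 3 + 4 + 4 + 4 + 4) / 7 = 22/7.

22/7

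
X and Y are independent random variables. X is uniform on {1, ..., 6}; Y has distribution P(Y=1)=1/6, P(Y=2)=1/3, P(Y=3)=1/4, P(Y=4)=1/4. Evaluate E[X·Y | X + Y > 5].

544/43

P(X + Y > 5) = 43/72.
Summing XY·P(x,y) over outcomes with X + Y > 5 gives 68/9.
E[X·Y | X + Y > 5] = (68/9) / (43/72) = 544/43.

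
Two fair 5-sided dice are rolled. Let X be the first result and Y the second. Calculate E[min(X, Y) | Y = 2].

Outcomes with Y = 2: (1,2), (2,2), (3,2), (4,2), (5,2), each with probability 1/25.
E[min(X, Y) | Y = 2] = (1 + 2 + 2 + 2 + 2) / 5 = 9/5.

9/5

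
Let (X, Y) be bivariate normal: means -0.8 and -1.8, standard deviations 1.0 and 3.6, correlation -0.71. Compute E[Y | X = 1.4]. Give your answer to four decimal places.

-7.4232

For a bivariate normal, E[Y | X=x] = μ_Y + ρ·(σ_Y/σ_X)·(x − μ_X).
E[Y | X=1.4] = -1.8 + (-0.71)·(3.6/1.0)·(1.4 − (-0.8)) = -1.8 + (-2.556)·(2.2) = -7.4232.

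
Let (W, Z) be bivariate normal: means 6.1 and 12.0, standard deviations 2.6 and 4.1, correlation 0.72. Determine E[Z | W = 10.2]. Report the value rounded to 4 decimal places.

16.6551

E[Z | W=x] = μ_Z + ρ(σ_Z/σ_W)(x − μ_W) for jointly normal variables.
E[Z | W=10.2] = 12.0 + (0.72)·(4.1/2.6)·(10.2 − (6.1)) = 12.0 + (1.1354)·(4.1) = 16.6551.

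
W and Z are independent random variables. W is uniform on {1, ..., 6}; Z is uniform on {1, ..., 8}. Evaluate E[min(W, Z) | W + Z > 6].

P(W + Z > 6) = 11/16.
Summing min(W,Z)·P(x,y) over outcomes with W + Z > 6 gives 37/16.
E[min(W, Z) | W + Z > 6] = (37/16) / (11/16) = 37/11.

37/11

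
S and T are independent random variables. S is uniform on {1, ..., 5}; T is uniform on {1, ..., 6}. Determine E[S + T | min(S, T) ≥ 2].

15/2

P(min(S, T) ≥ 2) = 2/3.
Summing (S+T)·P(x,y) over outcomes with min(S, T) ≥ 2 gives 5.
E[S + T | min(S, T) ≥ 2] = (5) / (2/3) = 15/2.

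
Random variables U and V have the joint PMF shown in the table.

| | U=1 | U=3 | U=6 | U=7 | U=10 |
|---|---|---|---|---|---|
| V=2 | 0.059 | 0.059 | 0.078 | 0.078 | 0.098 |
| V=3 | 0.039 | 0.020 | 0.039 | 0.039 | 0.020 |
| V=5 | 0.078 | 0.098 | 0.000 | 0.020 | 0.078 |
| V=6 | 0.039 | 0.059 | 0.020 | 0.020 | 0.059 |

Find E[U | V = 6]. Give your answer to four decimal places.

5.4112

P(V = 6) = 0.197.
Σ U·P over the event = 1·(0.039) + 3·(0.059) + 6·(0.020) + 7·(0.020) + 10·(0.059) = 1.066.
E[U | V = 6] = (1.066) / (0.197) = 5.4112.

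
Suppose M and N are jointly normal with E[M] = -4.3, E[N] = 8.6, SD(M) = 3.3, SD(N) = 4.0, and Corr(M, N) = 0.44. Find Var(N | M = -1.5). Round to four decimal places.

The conditional variance in a bivariate normal is σ_N²(1 − ρ²), independent of x.
Var(N | M=-1.5) = (4.0)²·(1 − (0.44)²) = 16·0.8064 = 12.9024.

12.9024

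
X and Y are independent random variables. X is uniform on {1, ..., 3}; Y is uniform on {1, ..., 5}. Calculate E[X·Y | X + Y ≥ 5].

Outcomes with X + Y ≥ 5: (1,4), (1,5), (2,3), (2,4), (2,5), (3,2), (3,3), (3,4), (3,5), each with probability 1/15.
E[X·Y | X + Y ≥ 5] = (4 + 5 + 6 + 8 + 10 + 6 + 9 + 12 + 15) / 9 = 25/3.

25/3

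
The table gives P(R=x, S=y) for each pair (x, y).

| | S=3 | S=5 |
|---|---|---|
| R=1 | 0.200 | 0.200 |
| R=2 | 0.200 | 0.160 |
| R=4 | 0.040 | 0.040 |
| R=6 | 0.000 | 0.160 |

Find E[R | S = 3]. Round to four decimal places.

P(S = 3) = 0.440.
Σ R·P over the event = 1·(0.200) + 2·(0.200) + 4·(0.040) = 0.760.
E[R | S = 3] = (0.760) / (0.440) = 1.7273.

1.7273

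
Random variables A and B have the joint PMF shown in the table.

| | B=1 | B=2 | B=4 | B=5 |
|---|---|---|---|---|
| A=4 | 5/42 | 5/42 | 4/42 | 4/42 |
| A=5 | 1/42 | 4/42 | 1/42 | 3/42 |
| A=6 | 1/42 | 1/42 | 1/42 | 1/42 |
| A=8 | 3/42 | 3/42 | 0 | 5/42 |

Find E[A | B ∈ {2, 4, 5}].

87/16

P(B ∈ {2, 4, 5}) = 16/21.
Summing A·P(A=x,B=y) over the conditioning event gives 29/7.
E[A | B ∈ {2, 4, 5}] = (29/7) / (16/21) = 87/16.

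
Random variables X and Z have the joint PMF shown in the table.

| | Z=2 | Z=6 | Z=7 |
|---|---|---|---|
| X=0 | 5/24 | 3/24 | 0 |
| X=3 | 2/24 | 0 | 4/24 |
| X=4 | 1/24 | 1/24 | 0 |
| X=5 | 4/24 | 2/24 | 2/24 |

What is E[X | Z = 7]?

11/3

P(Z = 7) = 1/4.
Σ X·P over the event = 3·(4/24) + 5·(2/24) = 11/12.
E[X | Z = 7] = (11/12) / (1/4) = 11/3.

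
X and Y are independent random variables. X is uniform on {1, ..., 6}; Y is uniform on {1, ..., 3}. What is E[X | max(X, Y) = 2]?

P(max(X, Y) = 2) = 1/6.
Summing X·P(x,y) over outcomes with max(X, Y) = 2 gives 5/18.
E[X | max(X, Y) = 2] = (5/18) / (1/6) = 5/3.

5/3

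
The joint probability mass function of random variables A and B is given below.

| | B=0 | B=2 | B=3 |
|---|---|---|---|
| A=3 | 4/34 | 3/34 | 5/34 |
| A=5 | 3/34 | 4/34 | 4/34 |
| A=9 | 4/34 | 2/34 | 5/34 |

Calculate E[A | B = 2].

P(B = 2) = 9/34.
Σ A·P over the event = 3·(3/34) + 5·(4/34) + 9·(2/34) = 47/34.
E[A | B = 2] = (47/34) / (9/34) = 47/9.

47/9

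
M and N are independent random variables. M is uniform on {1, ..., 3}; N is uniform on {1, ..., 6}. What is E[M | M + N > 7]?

Outcomes with M + N > 7: (2,6), (3,5), (3,6), each with probability 1/18.
E[M | M + N > 7] = (2 + 3 + 3) / 3 = 8/3.

8/3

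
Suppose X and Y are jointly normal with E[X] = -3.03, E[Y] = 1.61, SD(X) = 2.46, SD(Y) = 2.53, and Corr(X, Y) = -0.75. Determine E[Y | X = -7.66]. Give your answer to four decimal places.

5.1813

The regression of Y on X has slope ρ·σ_Y/σ_X and passes through (μ_X, μ_Y).
E[Y | X=-7.66] = 1.61 + (-0.75)·(2.53/2.46)·(-7.66 − (-3.03)) = 1.61 + (-0.77134)·(-4.63) = 5.1813.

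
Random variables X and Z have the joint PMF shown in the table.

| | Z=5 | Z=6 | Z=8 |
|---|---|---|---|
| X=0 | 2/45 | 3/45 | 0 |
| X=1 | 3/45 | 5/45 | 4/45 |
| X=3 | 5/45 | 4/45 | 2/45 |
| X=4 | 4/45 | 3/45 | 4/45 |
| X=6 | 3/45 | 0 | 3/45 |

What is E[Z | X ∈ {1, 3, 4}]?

106/17

P(X ∈ {1, 3, 4}) = 34/45.
Summing Z·P(X=x,Z=y) over the conditioning event gives 212/45.
E[Z | X ∈ {1, 3, 4}] = (212/45) / (34/45) = 106/17.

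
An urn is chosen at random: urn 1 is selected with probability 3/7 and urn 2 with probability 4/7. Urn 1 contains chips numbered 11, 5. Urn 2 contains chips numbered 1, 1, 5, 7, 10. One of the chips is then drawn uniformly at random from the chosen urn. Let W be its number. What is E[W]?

E[W | urn 1] = (11+5)/2 = 8.
E[W | urn 2] = (1+1+5+7+10)/5 = 24/5.
E[W] = (3/7)·(8) + (4/7)·(24/5) = 216/35.

216/35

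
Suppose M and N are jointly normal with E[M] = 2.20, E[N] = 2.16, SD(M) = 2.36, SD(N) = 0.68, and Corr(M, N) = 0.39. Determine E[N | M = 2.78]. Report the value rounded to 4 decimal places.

The regression of N on M has slope ρ·σ_N/σ_M and passes through (μ_M, μ_N).
E[N | M=2.78] = 2.16 + (0.39)·(0.68/2.36)·(2.78 − (2.20)) = 2.16 + (0.11237)·(0.58) = 2.2252.

2.2252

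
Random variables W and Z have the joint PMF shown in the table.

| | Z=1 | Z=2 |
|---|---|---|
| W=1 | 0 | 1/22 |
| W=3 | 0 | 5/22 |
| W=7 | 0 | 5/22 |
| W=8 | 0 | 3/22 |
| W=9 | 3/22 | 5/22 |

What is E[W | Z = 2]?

P(Z = 2) = 19/22.
Σ W·P over the event = 1·(1/22) + 3·(5/22) + 7·(5/22) + 8·(3/22) + 9·(5/22) = 60/11.
E[W | Z = 2] = (60/11) / (19/22) = 120/19.

120/19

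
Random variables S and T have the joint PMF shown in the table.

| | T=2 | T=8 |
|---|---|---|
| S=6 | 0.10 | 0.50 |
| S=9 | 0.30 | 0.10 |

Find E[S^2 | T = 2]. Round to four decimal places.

69.7500

P(T = 2) = 0.40.
Σ S^2·P over the event = 36·(0.10) + 81·(0.30) = 27.90.
E[S^2 | T = 2] = (27.90) / (0.40) = 69.7500.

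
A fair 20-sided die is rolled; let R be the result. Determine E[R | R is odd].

Given R is odd, R is equally likely to be any of {1, 3, 5, 7, 9, 11, 13, 15, 17, 19}.
E[R | R is odd] = (1 + 3 + 5 + 7 + 9 + 11 + 13 + 15 + 17 + 19) / 10 = 10.

10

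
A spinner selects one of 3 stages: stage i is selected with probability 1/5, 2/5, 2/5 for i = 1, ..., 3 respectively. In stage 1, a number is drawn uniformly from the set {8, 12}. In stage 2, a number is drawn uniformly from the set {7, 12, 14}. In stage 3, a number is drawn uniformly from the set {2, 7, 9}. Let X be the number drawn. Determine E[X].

E[X | stage 1] = (8+12)/2 = 10.
E[X | stage 2] = (7+12+14)/3 = 11.
E[X | stage 3] = (2+7+9)/3 = 6.
E[X] = (1/5)·(10) + (2/5)·(11) + (2/5)·(6) = 44/5.

44/5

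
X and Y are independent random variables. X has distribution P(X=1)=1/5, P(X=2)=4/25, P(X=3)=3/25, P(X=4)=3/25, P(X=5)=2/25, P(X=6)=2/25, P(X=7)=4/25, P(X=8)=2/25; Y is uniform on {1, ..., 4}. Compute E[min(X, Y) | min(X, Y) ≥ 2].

11/4

P(min(X, Y) ≥ 2) = 3/5.
Summing min(X,Y)·P(x,y) over outcomes with min(X, Y) ≥ 2 gives 33/20.
E[min(X, Y) | min(X, Y) ≥ 2] = (33/20) / (3/5) = 11/4.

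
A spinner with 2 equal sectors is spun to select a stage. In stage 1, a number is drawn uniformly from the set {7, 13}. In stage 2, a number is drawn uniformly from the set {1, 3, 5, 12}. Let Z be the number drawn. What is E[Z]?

61/8

E[Z | stage 1] = (7+13)/2 = 10.
E[Z | stage 2] = (1+3+5+12)/4 = 21/4.
E[Z] = (1/2)·(10) + (1/2)·(21/4) = 61/8.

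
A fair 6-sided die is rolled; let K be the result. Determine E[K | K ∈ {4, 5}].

P(K ∈ {4, 5}) = 1/3.
Σ over the event: 4·1/6 + 5·1/6 = 3/2.
E[K | K ∈ {4, 5}] = (3/2) / (1/3) = 9/2.

9/2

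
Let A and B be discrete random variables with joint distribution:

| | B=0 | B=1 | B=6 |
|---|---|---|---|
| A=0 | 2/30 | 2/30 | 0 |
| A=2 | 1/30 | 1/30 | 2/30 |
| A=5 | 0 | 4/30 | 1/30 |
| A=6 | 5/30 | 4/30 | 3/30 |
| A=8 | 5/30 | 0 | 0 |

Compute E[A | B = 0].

P(B = 0) = 13/30.
Summing A·P(A=x,B=y) over the conditioning event gives 12/5.
E[A | B = 0] = (12/5) / (13/30) = 72/13.

72/13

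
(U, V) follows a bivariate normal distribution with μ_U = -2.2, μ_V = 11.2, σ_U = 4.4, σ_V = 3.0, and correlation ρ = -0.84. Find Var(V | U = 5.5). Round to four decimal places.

Var(V | U=x) = (1 − ρ²)·σ_V².
Var(V | U=5.5) = (3.0)²·(1 − (-0.84)²) = 9·0.2944 = 2.6496.

2.6496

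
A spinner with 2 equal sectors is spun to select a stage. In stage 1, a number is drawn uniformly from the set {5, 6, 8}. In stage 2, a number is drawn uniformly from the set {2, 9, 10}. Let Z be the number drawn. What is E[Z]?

20/3

E[Z | stage 1] = (5+6+8)/3 = 19/3.
E[Z | stage 2] = (2+9+10)/3 = 7.
By the law of total expectation,
E[Z] = (1/2)·(19/3) + (1/2)·(7) = 20/3.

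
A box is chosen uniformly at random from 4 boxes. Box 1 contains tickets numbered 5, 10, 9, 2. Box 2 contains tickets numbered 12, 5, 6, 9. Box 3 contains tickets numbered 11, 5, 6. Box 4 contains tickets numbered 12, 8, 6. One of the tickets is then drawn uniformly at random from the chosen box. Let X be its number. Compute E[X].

61/8

E[X | box 1] = (5+10+9+2)/4 = 13/2.
E[X | box 2] = (12+5+6+9)/4 = 8.
E[X | box 3] = (11+5+6)/3 = 22/3.
E[X | box 4] = (12+8+6)/3 = 26/3.
E[X] = (1/4)·(13/2) + (1/4)·(8) + (1/4)·(22/3) + (1/4)·(26/3) = 61/8.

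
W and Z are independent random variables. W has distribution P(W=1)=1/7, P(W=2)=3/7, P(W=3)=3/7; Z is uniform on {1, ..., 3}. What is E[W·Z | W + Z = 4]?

24/7

P(W + Z = 4) = 1/3.
Summing WZ·P(x,y) over outcomes with W + Z = 4 gives 8/7.
E[W·Z | W + Z = 4] = (8/7) / (1/3) = 24/7.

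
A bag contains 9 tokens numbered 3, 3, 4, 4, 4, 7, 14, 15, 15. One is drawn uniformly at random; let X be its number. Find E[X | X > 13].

P(X > 13) = 1/3.
Σ over the event: 14·1/9 + 15·2/9 = 44/9.
E[X | X > 13] = (44/9) / (1/3) = 44/3.

44/3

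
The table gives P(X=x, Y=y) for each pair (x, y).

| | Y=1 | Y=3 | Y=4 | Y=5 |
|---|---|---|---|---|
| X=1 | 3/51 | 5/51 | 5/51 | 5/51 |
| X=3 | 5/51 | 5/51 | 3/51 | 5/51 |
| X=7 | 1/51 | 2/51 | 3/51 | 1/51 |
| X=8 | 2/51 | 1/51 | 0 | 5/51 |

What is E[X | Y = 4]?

P(Y = 4) = 11/51.
Σ X·P over the event = 1·(5/51) + 3·(3/51) + 7·(3/51) = 35/51.
E[X | Y = 4] = (35/51) / (11/51) = 35/11.

35/11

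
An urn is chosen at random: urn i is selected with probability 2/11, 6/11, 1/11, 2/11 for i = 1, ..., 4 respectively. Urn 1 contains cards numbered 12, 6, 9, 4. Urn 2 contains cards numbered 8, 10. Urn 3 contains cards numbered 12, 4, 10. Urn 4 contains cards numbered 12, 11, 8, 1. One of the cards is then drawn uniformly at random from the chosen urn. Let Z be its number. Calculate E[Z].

565/66

E[Z | urn 1] = (12+6+9+4)/4 = 31/4.
E[Z | urn 2] = (8+10)/2 = 9.
E[Z | urn 3] = (12+4+10)/3 = 26/3.
E[Z | urn 4] = (12+11+8+1)/4 = 8.
E[Z] = (2/11)·(31/4) + (6/11)·(9) + (1/11)·(26/3) + (2/11)·(8) = 565/66.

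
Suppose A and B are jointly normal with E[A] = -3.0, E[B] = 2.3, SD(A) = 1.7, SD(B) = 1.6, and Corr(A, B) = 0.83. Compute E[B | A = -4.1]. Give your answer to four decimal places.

1.4407

E[B | A=x] = μ_B + ρ(σ_B/σ_A)(x − μ_A) for jointly normal variables.
E[B | A=-4.1] = 2.3 + (0.83)·(1.6/1.7)·(-4.1 − (-3.0)) = 2.3 + (0.78118)·(-1.1) = 1.4407.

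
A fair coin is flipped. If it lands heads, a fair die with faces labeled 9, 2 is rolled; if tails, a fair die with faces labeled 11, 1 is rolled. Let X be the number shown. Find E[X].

E[X | heads] = (9+2)/2 = 11/2.
E[X | tails] = (11+1)/2 = 6.
By the law of total expectation,
E[X] = (1/2)·(11/2) + (1/2)·(6) = 23/4.

23/4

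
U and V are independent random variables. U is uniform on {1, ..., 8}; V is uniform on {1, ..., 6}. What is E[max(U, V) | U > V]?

P(U > V) = 9/16.
Summing max(U,V)·P(x,y) over outcomes with U > V gives 10/3.
E[max(U, V) | U > V] = (10/3) / (9/16) = 160/27.

160/27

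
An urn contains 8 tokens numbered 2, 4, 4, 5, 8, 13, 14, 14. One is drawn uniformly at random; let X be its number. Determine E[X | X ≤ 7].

P(X ≤ 7) = 1/2.
Σ over the event: 2·1/8 + 4·1/4 + 5·1/8 = 15/8.
E[X | X ≤ 7] = (15/8) / (1/2) = 15/4.

15/4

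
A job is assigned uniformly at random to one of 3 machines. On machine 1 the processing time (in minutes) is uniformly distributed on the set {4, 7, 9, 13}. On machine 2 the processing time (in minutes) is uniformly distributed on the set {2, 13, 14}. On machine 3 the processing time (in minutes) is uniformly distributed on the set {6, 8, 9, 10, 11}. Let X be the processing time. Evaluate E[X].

E[X | machine 1] = (4+7+9+13)/4 = 33/4.
E[X | machine 2] = (2+13+14)/3 = 29/3.
E[X | machine 3] = (6+8+9+10+11)/5 = 44/5.
E[X] = (1/3)·(33/4) + (1/3)·(29/3) + (1/3)·(44/5) = 1603/180.

1603/180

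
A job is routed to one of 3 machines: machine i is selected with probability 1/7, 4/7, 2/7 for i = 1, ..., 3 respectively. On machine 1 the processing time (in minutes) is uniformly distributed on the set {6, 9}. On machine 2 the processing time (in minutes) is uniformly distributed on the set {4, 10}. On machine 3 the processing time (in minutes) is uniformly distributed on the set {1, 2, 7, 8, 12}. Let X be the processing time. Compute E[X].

E[X | machine 1] = (6+9)/2 = 15/2.
E[X | machine 2] = (4+10)/2 = 7.
E[X | machine 3] = (1+2+7+8+12)/5 = 6.
By the law of total expectation,
E[X] = (1/7)·(15/2) + (4/7)·(7) + (2/7)·(6) = 95/14.

95/14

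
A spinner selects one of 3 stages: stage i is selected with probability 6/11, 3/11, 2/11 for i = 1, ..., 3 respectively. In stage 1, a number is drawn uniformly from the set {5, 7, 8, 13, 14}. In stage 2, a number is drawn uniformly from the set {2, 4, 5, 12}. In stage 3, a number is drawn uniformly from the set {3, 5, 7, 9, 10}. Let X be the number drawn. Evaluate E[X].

E[X | stage 1] = (5+7+8+13+14)/5 = 47/5.
E[X | stage 2] = (2+4+5+12)/4 = 23/4.
E[X | stage 3] = (3+5+7+9+10)/5 = 34/5.
By the law of total expectation,
E[X] = (6/11)·(47/5) + (3/11)·(23/4) + (2/11)·(34/5) = 349/44.

349/44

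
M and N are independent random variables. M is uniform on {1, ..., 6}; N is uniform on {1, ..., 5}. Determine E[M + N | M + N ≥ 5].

175/24

P(M + N ≥ 5) = 4/5.
Summing (M+N)·P(x,y) over outcomes with M + N ≥ 5 gives 35/6.
E[M + N | M + N ≥ 5] = (35/6) / (4/5) = 175/24.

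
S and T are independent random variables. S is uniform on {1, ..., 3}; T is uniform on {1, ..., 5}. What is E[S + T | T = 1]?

3

Outcomes with T = 1: (1,1), (2,1), (3,1), each with probability 1/15.
E[S + T | T = 1] = (2 + 3 + 4) / 3 = 3.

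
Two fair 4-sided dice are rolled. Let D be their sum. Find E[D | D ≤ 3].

8/3

P(D ≤ 3) = 3/16.
Σ over the event: 2·1/16 + 3·1/8 = 1/2.
E[D | D ≤ 3] = (1/2) / (3/16) = 8/3.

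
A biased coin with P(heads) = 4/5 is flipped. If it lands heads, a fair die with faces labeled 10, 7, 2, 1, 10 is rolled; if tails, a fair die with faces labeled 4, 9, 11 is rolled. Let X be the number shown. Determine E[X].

E[X | heads] = (10+7+2+1+10)/5 = 6.
E[X | tails] = (4+9+11)/3 = 8.
E[X] = (4/5)·(6) + (1/5)·(8) = 32/5.

32/5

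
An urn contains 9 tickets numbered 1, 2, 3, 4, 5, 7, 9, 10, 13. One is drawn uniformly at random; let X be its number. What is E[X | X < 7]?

3

P(X < 7) = 5/9.
Σ over the event: 1·1/9 + 2·1/9 + 3·1/9 + 4·1/9 + 5·1/9 = 5/3.
E[X | X < 7] = (5/3) / (5/9) = 3.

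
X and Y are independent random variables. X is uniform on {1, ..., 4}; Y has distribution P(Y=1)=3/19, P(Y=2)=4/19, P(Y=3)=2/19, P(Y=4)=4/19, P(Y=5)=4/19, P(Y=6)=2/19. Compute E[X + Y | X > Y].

94/19

P(X > Y) = 1/4.
Summing (X+Y)·P(x,y) over outcomes with X > Y gives 47/38.
E[X + Y | X > Y] = (47/38) / (1/4) = 94/19.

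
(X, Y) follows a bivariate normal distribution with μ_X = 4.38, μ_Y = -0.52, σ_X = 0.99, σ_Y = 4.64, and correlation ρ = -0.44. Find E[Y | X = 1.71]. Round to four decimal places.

4.9861

E[Y | X=x] = μ_Y + ρ(σ_Y/σ_X)(x − μ_X) for jointly normal variables.
E[Y | X=1.71] = -0.52 + (-0.44)·(4.64/0.99)·(1.71 − (4.38)) = -0.52 + (-2.0622)·(-2.67) = 4.9861.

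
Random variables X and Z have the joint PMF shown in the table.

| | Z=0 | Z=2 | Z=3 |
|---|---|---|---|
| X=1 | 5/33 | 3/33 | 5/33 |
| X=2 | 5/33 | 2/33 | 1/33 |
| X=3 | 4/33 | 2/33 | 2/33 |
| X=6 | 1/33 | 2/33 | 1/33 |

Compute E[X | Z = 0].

P(Z = 0) = 5/11.
Σ X·P over the event = 1·(5/33) + 2·(5/33) + 3·(4/33) + 6·(1/33) = 1.
E[X | Z = 0] = (1) / (5/11) = 11/5.

11/5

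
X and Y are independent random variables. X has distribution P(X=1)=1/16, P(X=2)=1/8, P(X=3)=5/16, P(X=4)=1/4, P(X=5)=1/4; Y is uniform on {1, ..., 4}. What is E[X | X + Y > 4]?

99/26

P(X + Y > 4) = 13/16.
Summing X·P(x,y) over outcomes with X + Y > 4 gives 99/32.
E[X | X + Y > 4] = (99/32) / (13/16) = 99/26.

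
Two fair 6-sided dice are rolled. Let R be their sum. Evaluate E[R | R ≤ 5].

P(R ≤ 5) = 5/18.
Σ over the event: 2·1/36 + 3·1/18 + 4·1/12 + 5·1/9 = 10/9.
E[R | R ≤ 5] = (10/9) / (5/18) = 4.

4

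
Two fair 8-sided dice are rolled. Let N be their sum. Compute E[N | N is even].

P(N is even) = 1/2.
Σ over the event: 2·1/64 + 4·3/64 + 6·5/64 + 8·7/64 + 10·7/64 + 12·5/64 + 14·3/64 + 16·1/64 = 9/2.
E[N | N is even] = (9/2) / (1/2) = 9.

9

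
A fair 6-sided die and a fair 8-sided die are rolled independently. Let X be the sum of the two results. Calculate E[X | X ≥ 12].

P(X ≥ 12) = 1/8.
Σ over the event: 12·1/16 + 13·1/24 + 14·1/48 = 19/12.
E[X | X ≥ 12] = (19/12) / (1/8) = 38/3.

38/3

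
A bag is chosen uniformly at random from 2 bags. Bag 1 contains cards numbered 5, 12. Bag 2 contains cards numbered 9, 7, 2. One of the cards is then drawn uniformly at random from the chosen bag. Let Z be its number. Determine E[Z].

29/4

E[Z | bag 1] = (5+12)/2 = 17/2.
E[Z | bag 2] = (9+7+2)/3 = 6.
By the law of total expectation,
E[Z] = (1/2)·(17/2) + (1/2)·(6) = 29/4.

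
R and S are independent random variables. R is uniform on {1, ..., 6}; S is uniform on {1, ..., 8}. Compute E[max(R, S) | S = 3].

Outcomes with S = 3: (1,3), (2,3), (3,3), (4,3), (5,3), (6,3), each with probability 1/48.
E[max(R, S) | S = 3] = (3 + 3 + 3 + 4 + 5 + 6) / 6 = 4.

4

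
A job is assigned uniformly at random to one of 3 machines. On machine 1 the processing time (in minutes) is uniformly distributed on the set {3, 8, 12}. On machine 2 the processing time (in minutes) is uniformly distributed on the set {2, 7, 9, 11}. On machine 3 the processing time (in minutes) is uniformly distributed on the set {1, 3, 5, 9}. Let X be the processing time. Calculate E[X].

E[X | machine 1] = (3+8+12)/3 = 23/3.
E[X | machine 2] = (2+7+9+11)/4 = 29/4.
E[X | machine 3] = (1+3+5+9)/4 = 9/2.
By the law of total expectation,
E[X] = (1/3)·(23/3) + (1/3)·(29/4) + (1/3)·(9/2) = 233/36.

233/36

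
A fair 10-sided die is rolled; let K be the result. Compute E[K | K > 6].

Given K > 6, K is equally likely to be any of {7, 8, 9, 10}.
E[K | K > 6] = (7 + 8 + 9 + 10) / 4 = 17/2.

17/2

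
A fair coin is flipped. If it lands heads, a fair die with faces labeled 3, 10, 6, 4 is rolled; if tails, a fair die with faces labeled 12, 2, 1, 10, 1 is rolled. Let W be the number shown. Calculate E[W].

219/40

E[W | heads] = (3+10+6+4)/4 = 23/4.
E[W | tails] = (12+2+1+10+1)/5 = 26/5.
E[W] = (1/2)·(23/4) + (1/2)·(26/5) = 219/40.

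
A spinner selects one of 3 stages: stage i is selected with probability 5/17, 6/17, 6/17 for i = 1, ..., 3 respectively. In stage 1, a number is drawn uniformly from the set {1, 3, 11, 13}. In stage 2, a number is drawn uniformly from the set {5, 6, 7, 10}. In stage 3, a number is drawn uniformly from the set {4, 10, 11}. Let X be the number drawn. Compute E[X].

127/17

E[X | stage 1] = (1+3+11+13)/4 = 7.
E[X | stage 2] = (5+6+7+10)/4 = 7.
E[X | stage 3] = (4+10+11)/3 = 25/3.
E[X] = (5/17)·(7) + (6/17)·(7) + (6/17)·(25/3) = 127/17.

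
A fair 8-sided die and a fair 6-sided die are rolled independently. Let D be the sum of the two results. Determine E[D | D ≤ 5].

4

P(D ≤ 5) = 5/24.
Σ over the event: 2·1/48 + 3·1/24 + 4·1/16 + 5·1/12 = 5/6.
E[D | D ≤ 5] = (5/6) / (5/24) = 4.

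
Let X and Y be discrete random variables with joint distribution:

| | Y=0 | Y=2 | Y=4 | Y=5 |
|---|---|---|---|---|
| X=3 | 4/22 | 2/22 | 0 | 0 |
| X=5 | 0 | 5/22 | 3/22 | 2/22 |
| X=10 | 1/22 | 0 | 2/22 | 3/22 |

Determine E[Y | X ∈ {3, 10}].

P(X ∈ {3, 10}) = 6/11.
Σ Y·P over the event = 0·(4/22) + 2·(2/22) + 0·(1/22) + 4·(2/22) + 5·(3/22) = 27/22.
E[Y | X ∈ {3, 10}] = (27/22) / (6/11) = 9/4.

9/4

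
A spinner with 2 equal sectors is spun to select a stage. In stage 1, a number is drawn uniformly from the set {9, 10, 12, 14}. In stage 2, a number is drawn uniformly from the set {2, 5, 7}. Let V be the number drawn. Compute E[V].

E[V | stage 1] = (9+10+12+14)/4 = 45/4.
E[V | stage 2] = (2+5+7)/3 = 14/3.
E[V] = (1/2)·(45/4) + (1/2)·(14/3) = 191/24.

191/24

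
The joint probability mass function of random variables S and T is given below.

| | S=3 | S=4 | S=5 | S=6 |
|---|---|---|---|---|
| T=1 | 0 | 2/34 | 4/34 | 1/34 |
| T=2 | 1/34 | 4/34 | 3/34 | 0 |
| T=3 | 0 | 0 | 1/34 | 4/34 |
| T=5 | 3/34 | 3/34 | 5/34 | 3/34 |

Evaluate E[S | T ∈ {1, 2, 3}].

97/20

P(T ∈ {1, 2, 3}) = 10/17.
Σ S·P over the event = 3·(1/34) + 4·(2/34) + 4·(4/34) + 5·(4/34) + 5·(3/34) + 5·(1/34) + 6·(1/34) + 6·(4/34) = 97/34.
E[S | T ∈ {1, 2, 3}] = (97/34) / (10/17) = 97/20.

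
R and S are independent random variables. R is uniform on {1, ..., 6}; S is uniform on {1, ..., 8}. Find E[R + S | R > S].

7

P(R > S) = 5/16.
Summing (R+S)·P(x,y) over outcomes with R > S gives 35/16.
E[R + S | R > S] = (35/16) / (5/16) = 7.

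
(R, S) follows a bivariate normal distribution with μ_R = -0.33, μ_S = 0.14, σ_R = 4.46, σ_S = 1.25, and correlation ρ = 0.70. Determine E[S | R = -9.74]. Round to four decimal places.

For a bivariate normal, E[S | R=x] = μ_S + ρ·(σ_S/σ_R)·(x − μ_R).
E[S | R=-9.74] = 0.14 + (0.70)·(1.25/4.46)·(-9.74 − (-0.33)) = 0.14 + (0.19619)·(-9.41) = -1.7061.

-1.7061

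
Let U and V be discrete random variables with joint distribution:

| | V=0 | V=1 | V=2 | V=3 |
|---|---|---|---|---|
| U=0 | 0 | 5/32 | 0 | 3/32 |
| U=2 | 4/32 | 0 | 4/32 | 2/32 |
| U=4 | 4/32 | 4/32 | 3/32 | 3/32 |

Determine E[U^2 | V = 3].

7

P(V = 3) = 1/4.
Σ U^2·P over the event = 0·(3/32) + 4·(2/32) + 16·(3/32) = 7/4.
E[U^2 | V = 3] = (7/4) / (1/4) = 7.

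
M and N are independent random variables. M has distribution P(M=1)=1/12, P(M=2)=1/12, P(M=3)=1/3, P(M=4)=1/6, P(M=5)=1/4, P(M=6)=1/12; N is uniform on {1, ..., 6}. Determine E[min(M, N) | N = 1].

1

P(N = 1) = 1/6.
Summing min(M,N)·P(x,y) over outcomes with N = 1 gives 1/6.
E[min(M, N) | N = 1] = (1/6) / (1/6) = 1.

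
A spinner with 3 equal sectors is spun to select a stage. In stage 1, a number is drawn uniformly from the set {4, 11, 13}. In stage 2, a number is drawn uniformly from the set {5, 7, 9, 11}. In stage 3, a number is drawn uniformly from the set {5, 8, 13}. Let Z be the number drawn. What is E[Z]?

26/3

E[Z | stage 1] = (4+11+13)/3 = 28/3.
E[Z | stage 2] = (5+7+9+11)/4 = 8.
E[Z | stage 3] = (5+8+13)/3 = 26/3.
E[Z] = (1/3)·(28/3) + (1/3)·(8) + (1/3)·(26/3) = 26/3.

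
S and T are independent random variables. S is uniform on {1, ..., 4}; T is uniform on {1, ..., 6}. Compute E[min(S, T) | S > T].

Outcomes with S > T: (2,1), (3,1), (3,2), (4,1), (4,2), (4,3), each with probability 1/24.
E[min(S, T) | S > T] = (1 + 1 + 2 + 1 + 2 + 3) / 6 = 5/3.

5/3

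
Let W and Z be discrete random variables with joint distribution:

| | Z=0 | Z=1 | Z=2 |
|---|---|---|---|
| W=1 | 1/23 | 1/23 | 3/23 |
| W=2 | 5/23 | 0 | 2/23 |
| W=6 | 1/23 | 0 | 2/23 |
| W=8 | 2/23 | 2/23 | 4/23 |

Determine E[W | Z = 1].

17/3

P(Z = 1) = 3/23.
Σ W·P over the event = 1·(1/23) + 8·(2/23) = 17/23.
E[W | Z = 1] = (17/23) / (3/23) = 17/3.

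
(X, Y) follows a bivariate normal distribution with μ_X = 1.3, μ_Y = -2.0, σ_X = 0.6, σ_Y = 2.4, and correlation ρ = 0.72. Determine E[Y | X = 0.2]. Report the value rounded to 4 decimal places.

For a bivariate normal, E[Y | X=x] = μ_Y + ρ·(σ_Y/σ_X)·(x − μ_X).
E[Y | X=0.2] = -2.0 + (0.72)·(2.4/0.6)·(0.2 − (1.3)) = -2.0 + (2.88)·(-1.1) = -5.1680.

-5.1680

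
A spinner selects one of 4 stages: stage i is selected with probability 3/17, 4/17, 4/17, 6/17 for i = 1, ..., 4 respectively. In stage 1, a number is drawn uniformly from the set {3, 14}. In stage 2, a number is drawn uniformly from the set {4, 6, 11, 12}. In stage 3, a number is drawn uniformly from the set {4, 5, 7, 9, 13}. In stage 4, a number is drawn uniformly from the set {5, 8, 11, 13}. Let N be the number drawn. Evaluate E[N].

722/85

E[N | stage 1] = (3+14)/2 = 17/2.
E[N | stage 2] = (4+6+11+12)/4 = 33/4.
E[N | stage 3] = (4+5+7+9+13)/5 = 38/5.
E[N | stage 4] = (5+8+11+13)/4 = 37/4.
E[N] = (3/17)·(17/2) + (4/17)·(33/4) + (4/17)·(38/5) + (6/17)·(37/4) = 722/85.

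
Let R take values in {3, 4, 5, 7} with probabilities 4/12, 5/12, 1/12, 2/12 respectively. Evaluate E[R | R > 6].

P(R > 6) = 1/6.
Σ over the event: 7·1/6 = 7/6.
E[R | R > 6] = (7/6) / (1/6) = 7.

7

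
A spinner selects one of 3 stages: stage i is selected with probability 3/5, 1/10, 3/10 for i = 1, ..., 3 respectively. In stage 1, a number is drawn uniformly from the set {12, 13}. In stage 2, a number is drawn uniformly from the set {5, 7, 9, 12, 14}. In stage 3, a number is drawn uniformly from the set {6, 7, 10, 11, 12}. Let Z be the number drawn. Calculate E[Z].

56/5

E[Z | stage 1] = (12+13)/2 = 25/2.
E[Z | stage 2] = (5+7+9+12+14)/5 = 47/5.
E[Z | stage 3] = (6+7+10+11+12)/5 = 46/5.
E[Z] = (3/5)·(25/2) + (1/10)·(47/5) + (3/10)·(46/5) = 56/5.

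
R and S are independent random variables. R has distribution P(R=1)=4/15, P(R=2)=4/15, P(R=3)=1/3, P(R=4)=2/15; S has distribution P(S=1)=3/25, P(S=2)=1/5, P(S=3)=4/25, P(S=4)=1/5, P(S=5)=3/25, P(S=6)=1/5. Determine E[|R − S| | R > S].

113/76

P(R > S) = 76/375.
Summing |R−S|·P(x,y) over outcomes with R > S gives 113/375.
E[|R − S| | R > S] = (113/375) / (76/375) = 113/76.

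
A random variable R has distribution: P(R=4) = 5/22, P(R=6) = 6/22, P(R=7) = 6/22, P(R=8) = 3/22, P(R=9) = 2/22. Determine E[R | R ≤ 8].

61/10

P(R ≤ 8) = 10/11.
Σ over the event: 4·5/22 + 6·3/11 + 7·3/11 + 8·3/22 = 61/11.
E[R | R ≤ 8] = (61/11) / (10/11) = 61/10.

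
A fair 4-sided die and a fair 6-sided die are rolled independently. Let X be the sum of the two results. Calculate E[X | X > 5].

P(X > 5) = 7/12.
Σ over the event: 6·1/6 + 7·1/6 + 8·1/8 + 9·1/12 + 10·1/24 = 13/3.
E[X | X > 5] = (13/3) / (7/12) = 52/7.

52/7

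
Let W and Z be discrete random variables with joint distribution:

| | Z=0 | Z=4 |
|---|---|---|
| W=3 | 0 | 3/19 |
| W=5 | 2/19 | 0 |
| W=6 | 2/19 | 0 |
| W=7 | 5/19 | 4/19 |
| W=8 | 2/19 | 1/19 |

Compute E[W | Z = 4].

P(Z = 4) = 8/19.
Σ W·P over the event = 3·(3/19) + 7·(4/19) + 8·(1/19) = 45/19.
E[W | Z = 4] = (45/19) / (8/19) = 45/8.

45/8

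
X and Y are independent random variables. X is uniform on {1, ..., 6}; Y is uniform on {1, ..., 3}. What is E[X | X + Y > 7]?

17/3

P(X + Y > 7) = 1/6.
Summing X·P(x,y) over outcomes with X + Y > 7 gives 17/18.
E[X | X + Y > 7] = (17/18) / (1/6) = 17/3.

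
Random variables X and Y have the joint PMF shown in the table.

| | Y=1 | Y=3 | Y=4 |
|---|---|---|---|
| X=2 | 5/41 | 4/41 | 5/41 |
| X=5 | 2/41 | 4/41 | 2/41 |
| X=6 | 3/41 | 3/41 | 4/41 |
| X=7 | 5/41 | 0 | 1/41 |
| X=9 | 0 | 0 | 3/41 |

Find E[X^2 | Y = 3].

P(Y = 3) = 11/41.
Σ X^2·P over the event = 4·(4/41) + 25·(4/41) + 36·(3/41) = 224/41.
E[X^2 | Y = 3] = (224/41) / (11/41) = 224/11.

224/11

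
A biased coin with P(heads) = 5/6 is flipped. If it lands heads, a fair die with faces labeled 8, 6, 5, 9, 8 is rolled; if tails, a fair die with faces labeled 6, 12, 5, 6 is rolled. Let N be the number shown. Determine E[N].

E[N | heads] = (8+6+5+9+8)/5 = 36/5.
E[N | tails] = (6+12+5+6)/4 = 29/4.
By the law of total expectation,
E[N] = (5/6)·(36/5) + (1/6)·(29/4) = 173/24.

173/24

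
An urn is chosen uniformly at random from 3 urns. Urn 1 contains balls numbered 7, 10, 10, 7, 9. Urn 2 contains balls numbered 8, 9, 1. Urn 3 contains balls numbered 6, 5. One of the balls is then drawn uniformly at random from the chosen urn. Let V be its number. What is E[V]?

67/10

E[V | urn 1] = (7+10+10+7+9)/5 = 43/5.
E[V | urn 2] = (8+9+1)/3 = 6.
E[V | urn 3] = (6+5)/2 = 11/2.
By the law of total expectation,
E[V] = (1/3)·(43/5) + (1/3)·(6) + (1/3)·(11/2) = 67/10.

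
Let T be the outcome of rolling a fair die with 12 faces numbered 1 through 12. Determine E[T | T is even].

7

Given T is even, T is equally likely to be any of {2, 4, 6, 8, 10, 12}.
E[T | T is even] = (2 + 4 + 6 + 8 + 10 + 12) / 6 = 7.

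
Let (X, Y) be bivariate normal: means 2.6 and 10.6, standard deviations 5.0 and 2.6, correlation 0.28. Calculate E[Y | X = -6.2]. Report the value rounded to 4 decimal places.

9.3187

E[Y | X=x] = μ_Y + ρ(σ_Y/σ_X)(x − μ_X) for jointly normal variables.
E[Y | X=-6.2] = 10.6 + (0.28)·(2.6/5.0)·(-6.2 − (2.6)) = 10.6 + (0.1456)·(-8.8) = 9.3187.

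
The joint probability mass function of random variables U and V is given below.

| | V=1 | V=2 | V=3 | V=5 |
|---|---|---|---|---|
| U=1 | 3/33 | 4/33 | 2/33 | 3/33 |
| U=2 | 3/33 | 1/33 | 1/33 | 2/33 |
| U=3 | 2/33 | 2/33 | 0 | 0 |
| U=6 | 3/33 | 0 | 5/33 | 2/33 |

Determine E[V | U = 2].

P(U = 2) = 7/33.
Σ V·P over the event = 1·(3/33) + 2·(1/33) + 3·(1/33) + 5·(2/33) = 6/11.
E[V | U = 2] = (6/11) / (7/33) = 18/7.

18/7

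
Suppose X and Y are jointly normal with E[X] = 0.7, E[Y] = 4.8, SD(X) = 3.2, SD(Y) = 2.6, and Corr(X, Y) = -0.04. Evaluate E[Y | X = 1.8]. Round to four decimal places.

4.7643

For a bivariate normal, E[Y | X=x] = μ_Y + ρ·(σ_Y/σ_X)·(x − μ_X).
E[Y | X=1.8] = 4.8 + (-0.04)·(2.6/3.2)·(1.8 − (0.7)) = 4.8 + (-0.0325)·(1.1) = 4.7643.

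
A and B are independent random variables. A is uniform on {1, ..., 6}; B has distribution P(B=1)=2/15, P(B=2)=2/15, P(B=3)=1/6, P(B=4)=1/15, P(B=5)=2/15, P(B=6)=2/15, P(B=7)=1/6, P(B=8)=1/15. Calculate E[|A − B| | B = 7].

7/2

P(B = 7) = 1/6.
Summing |A−B|·P(x,y) over outcomes with B = 7 gives 7/12.
E[|A − B| | B = 7] = (7/12) / (1/6) = 7/2.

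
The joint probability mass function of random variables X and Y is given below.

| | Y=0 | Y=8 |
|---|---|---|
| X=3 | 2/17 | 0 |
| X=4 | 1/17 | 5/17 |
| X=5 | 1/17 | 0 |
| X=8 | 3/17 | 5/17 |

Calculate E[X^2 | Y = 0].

251/7

P(Y = 0) = 7/17.
Σ X^2·P over the event = 9·(2/17) + 16·(1/17) + 25·(1/17) + 64·(3/17) = 251/17.
E[X^2 | Y = 0] = (251/17) / (7/17) = 251/7.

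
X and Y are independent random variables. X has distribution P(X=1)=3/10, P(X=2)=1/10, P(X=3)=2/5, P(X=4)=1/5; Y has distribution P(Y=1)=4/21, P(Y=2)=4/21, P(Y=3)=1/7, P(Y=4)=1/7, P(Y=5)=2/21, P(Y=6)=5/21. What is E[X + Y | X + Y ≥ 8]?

P(X + Y ≥ 8) = 53/210.
Summing (X+Y)·P(x,y) over outcomes with X + Y ≥ 8 gives 78/35.
E[X + Y | X + Y ≥ 8] = (78/35) / (53/210) = 468/53.

468/53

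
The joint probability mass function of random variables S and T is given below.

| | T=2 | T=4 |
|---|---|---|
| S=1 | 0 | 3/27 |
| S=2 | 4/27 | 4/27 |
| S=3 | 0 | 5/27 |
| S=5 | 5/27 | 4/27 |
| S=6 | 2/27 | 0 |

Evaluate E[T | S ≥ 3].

P(S ≥ 3) = 16/27.
Σ T·P over the event = 4·(5/27) + 2·(5/27) + 4·(4/27) + 2·(2/27) = 50/27.
E[T | S ≥ 3] = (50/27) / (16/27) = 25/8.

25/8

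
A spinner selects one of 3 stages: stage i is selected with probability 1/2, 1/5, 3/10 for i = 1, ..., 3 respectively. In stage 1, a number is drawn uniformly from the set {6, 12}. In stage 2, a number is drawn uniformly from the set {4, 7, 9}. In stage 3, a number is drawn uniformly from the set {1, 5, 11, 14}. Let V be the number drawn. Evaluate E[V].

979/120

E[V | stage 1] = (6+12)/2 = 9.
E[V | stage 2] = (4+7+9)/3 = 20/3.
E[V | stage 3] = (1+5+11+14)/4 = 31/4.
E[V] = (1/2)·(9) + (1/5)·(20/3) + (3/10)·(31/4) = 979/120.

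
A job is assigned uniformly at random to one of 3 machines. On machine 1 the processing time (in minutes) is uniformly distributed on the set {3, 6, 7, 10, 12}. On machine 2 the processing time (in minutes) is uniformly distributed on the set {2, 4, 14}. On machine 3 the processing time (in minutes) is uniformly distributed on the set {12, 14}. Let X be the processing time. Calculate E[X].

409/45

E[X | machine 1] = (3+6+7+10+12)/5 = 38/5.
E[X | machine 2] = (2+4+14)/3 = 20/3.
E[X | machine 3] = (12+14)/2 = 13.
By the law of total expectation,
E[X] = (1/3)·(38/5) + (1/3)·(20/3) + (1/3)·(13) = 409/45.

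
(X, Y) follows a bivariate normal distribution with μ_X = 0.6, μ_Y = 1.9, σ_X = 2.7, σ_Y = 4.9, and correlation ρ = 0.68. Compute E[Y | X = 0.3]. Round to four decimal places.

1.5298

The regression of Y on X has slope ρ·σ_Y/σ_X and passes through (μ_X, μ_Y).
E[Y | X=0.3] = 1.9 + (0.68)·(4.9/2.7)·(0.3 − (0.6)) = 1.9 + (1.2341)·(-0.3) = 1.5298.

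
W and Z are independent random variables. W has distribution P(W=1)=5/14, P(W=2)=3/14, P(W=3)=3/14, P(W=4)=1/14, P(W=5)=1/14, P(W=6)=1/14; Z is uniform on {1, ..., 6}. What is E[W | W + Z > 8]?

14/3

P(W + Z > 8) = 1/7.
Summing W·P(x,y) over outcomes with W + Z > 8 gives 2/3.
E[W | W + Z > 8] = (2/3) / (1/7) = 14/3.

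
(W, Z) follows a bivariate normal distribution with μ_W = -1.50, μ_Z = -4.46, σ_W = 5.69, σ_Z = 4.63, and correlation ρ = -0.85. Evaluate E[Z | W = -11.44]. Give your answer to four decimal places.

For a bivariate normal, E[Z | W=x] = μ_Z + ρ·(σ_Z/σ_W)·(x − μ_W).
E[Z | W=-11.44] = -4.46 + (-0.85)·(4.63/5.69)·(-11.44 − (-1.50)) = -4.46 + (-0.69165)·(-9.94) = 2.4150.

2.4150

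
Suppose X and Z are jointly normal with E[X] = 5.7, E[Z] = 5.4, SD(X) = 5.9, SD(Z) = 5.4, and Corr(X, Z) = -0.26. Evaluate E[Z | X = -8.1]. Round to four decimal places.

8.6839

The regression of Z on X has slope ρ·σ_Z/σ_X and passes through (μ_X, μ_Z).
E[Z | X=-8.1] = 5.4 + (-0.26)·(5.4/5.9)·(-8.1 − (5.7)) = 5.4 + (-0.237966)·(-13.8) = 8.6839.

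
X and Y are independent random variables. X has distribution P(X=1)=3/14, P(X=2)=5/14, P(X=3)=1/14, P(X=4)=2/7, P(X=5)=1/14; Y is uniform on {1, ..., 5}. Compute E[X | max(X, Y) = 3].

2

P(max(X, Y) = 3) = 11/70.
Summing X·P(x,y) over outcomes with max(X, Y) = 3 gives 11/35.
E[X | max(X, Y) = 3] = (11/35) / (11/70) = 2.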